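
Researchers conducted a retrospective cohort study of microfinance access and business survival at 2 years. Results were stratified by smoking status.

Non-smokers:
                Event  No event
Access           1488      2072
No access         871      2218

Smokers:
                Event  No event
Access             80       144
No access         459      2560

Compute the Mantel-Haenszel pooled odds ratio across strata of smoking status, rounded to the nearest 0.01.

OR_MH = Σ(aᵢdᵢ/nᵢ) / Σ(bᵢcᵢ/nᵢ), where nᵢ is the stratum total.
Stratum 1 (Non-smokers): n = 6649; a·d/n = 1488·2218/6649 = 496.3730; b·c/n = 2072·871/6649 = 271.4261
Stratum 2 (Smokers): n = 3243; a·d/n = 80·2560/3243 = 63.1514; b·c/n = 144·459/3243 = 20.3811
OR_MH = (496.3730 + 63.1514) / (271.4261 + 20.3811) = 559.5244 / 291.8072 = 1.91745

1.92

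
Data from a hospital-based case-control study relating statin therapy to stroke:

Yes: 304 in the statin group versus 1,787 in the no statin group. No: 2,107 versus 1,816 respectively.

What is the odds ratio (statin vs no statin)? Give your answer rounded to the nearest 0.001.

0.147

From the description: a = 304, b = 2107, c = 1787, d = 1816.
OR = (a·d)/(b·c) = (304 × 1816) / (2107 × 1787) = 552064 / 3765209 = 0.14662
Exposure is associated with lower odds of stroke (OR = 0.15 < 1).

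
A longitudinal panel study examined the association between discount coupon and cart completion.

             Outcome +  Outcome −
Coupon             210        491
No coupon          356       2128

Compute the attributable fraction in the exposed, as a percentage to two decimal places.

52.16

Cells: a = 210, b = 491, c = 356, d = 2128.
Risk in exposed = 210/701 = 0.29957; risk in unexposed = 356/2484 = 0.14332.
RR = 0.29957/0.14332 = 2.09027
AR% = (RR − 1)/RR × 100 = (2.09027 − 1)/2.09027 × 100 = 52.1593%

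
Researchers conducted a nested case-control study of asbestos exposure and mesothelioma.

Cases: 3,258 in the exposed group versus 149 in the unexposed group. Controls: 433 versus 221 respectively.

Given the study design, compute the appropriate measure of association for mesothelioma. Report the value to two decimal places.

11.16

From the description: a = 3258, b = 433, c = 149, d = 221.
This is a nested case-control study: participants were sampled on outcome status, so risks in the source population cannot be estimated directly — relative risk is not valid here. The odds ratio is the appropriate measure.
OR = (a·d)/(b·c) = (3258 × 221) / (433 × 149) = 720018 / 64517 = 11.16013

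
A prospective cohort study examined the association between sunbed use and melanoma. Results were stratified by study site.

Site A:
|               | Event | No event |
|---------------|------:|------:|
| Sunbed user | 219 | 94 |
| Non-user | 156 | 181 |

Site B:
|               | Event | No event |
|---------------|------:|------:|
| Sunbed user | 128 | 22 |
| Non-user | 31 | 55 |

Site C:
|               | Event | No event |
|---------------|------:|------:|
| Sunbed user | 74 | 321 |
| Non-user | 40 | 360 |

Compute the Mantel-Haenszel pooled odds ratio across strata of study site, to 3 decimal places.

OR_MH = Σ(aᵢdᵢ/nᵢ) / Σ(bᵢcᵢ/nᵢ), where nᵢ is the stratum total.
Stratum 1 (Site A): n = 650; a·d/n = 219·181/650 = 60.9831; b·c/n = 94·156/650 = 22.5600
Stratum 2 (Site B): n = 236; a·d/n = 128·55/236 = 29.8305; b·c/n = 22·31/236 = 2.8898
Stratum 3 (Site C): n = 795; a·d/n = 74·360/795 = 33.5094; b·c/n = 321·40/795 = 16.1509
OR_MH = (60.9831 + 29.8305 + 33.5094) / (22.5600 + 2.8898 + 16.1509) = 124.3230 / 41.6008 = 2.98848

2.988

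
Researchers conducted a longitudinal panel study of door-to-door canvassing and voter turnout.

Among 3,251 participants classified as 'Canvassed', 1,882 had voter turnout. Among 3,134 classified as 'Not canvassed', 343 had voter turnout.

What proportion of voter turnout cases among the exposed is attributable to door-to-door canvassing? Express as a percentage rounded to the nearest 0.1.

From the description: a = 1882, b = 1369, c = 343, d = 2791.
Risk in exposed = 1882/3251 = 0.57890; risk in unexposed = 343/3134 = 0.10944.
RR = 0.57890/0.10944 = 5.28941
AR% = (RR − 1)/RR × 100 = (5.28941 − 1)/5.28941 × 100 = 81.0943%

81.1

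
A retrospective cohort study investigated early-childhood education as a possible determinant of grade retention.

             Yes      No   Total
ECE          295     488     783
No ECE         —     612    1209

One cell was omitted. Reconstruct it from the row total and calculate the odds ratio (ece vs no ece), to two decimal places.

The missing cell is in the unexposed row: 1209 − 612 = 597.
So a = 295, b = 488, c = 597, d = 612.
OR = (a·d)/(b·c) = (295 × 612) / (488 × 597) = 180540 / 291336 = 0.61970

0.62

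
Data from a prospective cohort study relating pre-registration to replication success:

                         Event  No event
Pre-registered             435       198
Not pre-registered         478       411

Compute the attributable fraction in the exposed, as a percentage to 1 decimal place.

Cells: a = 435, b = 198, c = 478, d = 411.
Risk in exposed = 435/633 = 0.68720; risk in unexposed = 478/889 = 0.53768.
RR = 0.68720/0.53768 = 1.27808
AR% = (RR − 1)/RR × 100 = (1.27808 − 1)/1.27808 × 100 = 21.7579%

21.8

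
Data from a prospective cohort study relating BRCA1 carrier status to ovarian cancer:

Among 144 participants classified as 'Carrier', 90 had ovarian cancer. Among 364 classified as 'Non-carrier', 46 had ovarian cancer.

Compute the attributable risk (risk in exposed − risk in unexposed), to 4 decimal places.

From the description: a = 90, b = 54, c = 46, d = 318.
Risk in exposed = 90/144 = 0.625000; risk in unexposed = 46/364 = 0.126374.
Risk difference = 0.625000 − 0.126374 = 0.498626

0.4986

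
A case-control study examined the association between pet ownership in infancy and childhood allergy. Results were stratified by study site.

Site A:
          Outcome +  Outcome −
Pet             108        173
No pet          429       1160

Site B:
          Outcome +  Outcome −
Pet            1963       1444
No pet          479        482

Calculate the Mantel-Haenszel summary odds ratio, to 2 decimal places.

OR_MH = Σ(aᵢdᵢ/nᵢ) / Σ(bᵢcᵢ/nᵢ), where nᵢ is the stratum total.
Stratum 1 (Site A): n = 1870; a·d/n = 108·1160/1870 = 66.9947; b·c/n = 173·429/1870 = 39.6882
Stratum 2 (Site B): n = 4368; a·d/n = 1963·482/4368 = 216.6131; b·c/n = 1444·479/4368 = 158.3507
OR_MH = (66.9947 + 216.6131) / (39.6882 + 158.3507) = 283.6077 / 198.0390 = 1.43208

1.43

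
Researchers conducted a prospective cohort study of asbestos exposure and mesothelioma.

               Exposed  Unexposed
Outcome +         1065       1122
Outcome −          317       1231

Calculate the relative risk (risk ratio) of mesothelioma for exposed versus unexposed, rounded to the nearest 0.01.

Reading the table with exposure as columns: a = 1065 (Exposed, case), b = 317 (Exposed, non-case), c = 1122 (Unexposed, case), d = 1231.
Risk in exposed = 1065/1382 = 0.77062; risk in unexposed = 1122/2353 = 0.47684.
RR = 0.77062 / 0.47684 = 1.61611
The risk among the exposed is 1.62 times that among the unexposed.

1.62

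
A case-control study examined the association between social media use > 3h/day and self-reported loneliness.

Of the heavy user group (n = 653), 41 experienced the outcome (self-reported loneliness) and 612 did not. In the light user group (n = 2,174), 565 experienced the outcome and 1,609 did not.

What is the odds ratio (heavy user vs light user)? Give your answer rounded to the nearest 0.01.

0.19

From the description: a = 41, b = 612, c = 565, d = 1609.
OR = (a·d)/(b·c) = (41 × 1609) / (612 × 565) = 65969 / 345780 = 0.19078
Exposure is associated with lower odds of self-reported loneliness (OR = 0.19 < 1).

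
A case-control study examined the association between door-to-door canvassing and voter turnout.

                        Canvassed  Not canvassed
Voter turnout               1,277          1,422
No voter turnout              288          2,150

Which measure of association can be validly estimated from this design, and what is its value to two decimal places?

Reading the table with exposure as columns: a = 1277 (Canvassed, case), b = 288 (Canvassed, non-case), c = 1422 (Not canvassed, case), d = 2150.
This is a case-control study: participants were sampled on outcome status, so risks in the source population cannot be estimated directly — relative risk is not valid here. The odds ratio is the appropriate measure.
OR = (a·d)/(b·c) = (1277 × 2150) / (288 × 1422) = 2745550 / 409536 = 6.70405

6.70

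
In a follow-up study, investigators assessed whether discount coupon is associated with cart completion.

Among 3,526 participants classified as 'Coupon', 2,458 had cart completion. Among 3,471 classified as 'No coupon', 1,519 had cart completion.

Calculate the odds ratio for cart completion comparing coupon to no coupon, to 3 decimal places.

2.958

From the description: a = 2458, b = 1068, c = 1519, d = 1952.
OR = (a·d)/(b·c) = (2458 × 1952) / (1068 × 1519) = 4798016 / 1622292 = 2.95755
The odds of cart completion are about 2.96 times as high in the coupon group.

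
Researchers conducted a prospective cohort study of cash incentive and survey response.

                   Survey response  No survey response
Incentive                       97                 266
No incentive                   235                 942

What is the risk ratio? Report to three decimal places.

Cells: a = 97, b = 266, c = 235, d = 942.
Risk in exposed = 97/363 = 0.26722; risk in unexposed = 235/1177 = 0.19966.
RR = 0.26722 / 0.19966 = 1.33836
The risk among the exposed is 1.34 times that among the unexposed.

1.338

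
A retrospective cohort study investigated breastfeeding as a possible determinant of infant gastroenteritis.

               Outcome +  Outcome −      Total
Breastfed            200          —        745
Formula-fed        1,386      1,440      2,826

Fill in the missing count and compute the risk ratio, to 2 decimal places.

0.55

The missing cell is in the exposed row: 745 − 200 = 545.
So a = 200, b = 545, c = 1386, d = 1440.
RR = [a/(a+b)] / [c/(c+d)] = (200/745) / (1386/2826) = 0.26846/0.49045 = 0.54737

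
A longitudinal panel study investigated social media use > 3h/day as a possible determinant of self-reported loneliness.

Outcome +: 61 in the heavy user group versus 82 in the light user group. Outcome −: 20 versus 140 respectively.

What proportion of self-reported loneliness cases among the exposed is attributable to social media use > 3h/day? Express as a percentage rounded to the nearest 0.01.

From the description: a = 61, b = 20, c = 82, d = 140.
Risk in exposed = 61/81 = 0.75309; risk in unexposed = 82/222 = 0.36937.
RR = 0.75309/0.36937 = 2.03884
AR% = (RR − 1)/RR × 100 = (2.03884 − 1)/2.03884 × 100 = 50.9526%

50.95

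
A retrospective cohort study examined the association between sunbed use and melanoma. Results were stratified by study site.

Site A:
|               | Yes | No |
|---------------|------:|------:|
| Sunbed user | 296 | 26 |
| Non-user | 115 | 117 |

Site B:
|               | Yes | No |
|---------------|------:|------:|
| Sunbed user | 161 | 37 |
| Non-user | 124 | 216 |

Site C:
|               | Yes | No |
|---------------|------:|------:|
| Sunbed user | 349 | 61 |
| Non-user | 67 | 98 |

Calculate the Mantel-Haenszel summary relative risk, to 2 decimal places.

2.03

RR_MH = Σ(aᵢ·n₀ᵢ/nᵢ) / Σ(cᵢ·n₁ᵢ/nᵢ), with n₁ᵢ = aᵢ+bᵢ (exposed), n₀ᵢ = cᵢ+dᵢ (unexposed), nᵢ = n₁ᵢ+n₀ᵢ.
Stratum 1 (Site A): n₁ = 322, n₀ = 232, n = 554; a·n₀/n = 296·232/554 = 123.9567; c·n₁/n = 115·322/554 = 66.8412
Stratum 2 (Site B): n₁ = 198, n₀ = 340, n = 538; a·n₀/n = 161·340/538 = 101.7472; c·n₁/n = 124·198/538 = 45.6357
Stratum 3 (Site C): n₁ = 410, n₀ = 165, n = 575; a·n₀/n = 349·165/575 = 100.1478; c·n₁/n = 67·410/575 = 47.7739
RR_MH = (123.9567 + 101.7472 + 100.1478) / (66.8412 + 45.6357 + 47.7739) = 325.8517 / 160.2508 = 2.03339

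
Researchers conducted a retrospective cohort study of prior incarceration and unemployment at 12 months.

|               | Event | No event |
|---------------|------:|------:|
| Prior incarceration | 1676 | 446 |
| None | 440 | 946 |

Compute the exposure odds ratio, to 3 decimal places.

8.079

Cells: a = 1676, b = 446, c = 440, d = 946.
OR = (a·d)/(b·c) = (1676 × 946) / (446 × 440) = 1585496 / 196240 = 8.07937
The odds of unemployment at 12 months are about 8.08 times as high in the prior incarceration group.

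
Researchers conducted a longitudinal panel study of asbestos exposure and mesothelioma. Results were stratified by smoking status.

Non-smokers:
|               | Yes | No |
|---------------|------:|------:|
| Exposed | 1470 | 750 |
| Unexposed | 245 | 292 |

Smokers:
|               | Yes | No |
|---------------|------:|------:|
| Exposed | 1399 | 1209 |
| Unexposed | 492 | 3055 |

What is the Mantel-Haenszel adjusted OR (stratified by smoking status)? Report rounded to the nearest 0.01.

5.21

OR_MH = Σ(aᵢdᵢ/nᵢ) / Σ(bᵢcᵢ/nᵢ), where nᵢ is the stratum total.
Stratum 1 (Non-smokers): n = 2757; a·d/n = 1470·292/2757 = 155.6910; b·c/n = 750·245/2757 = 66.6485
Stratum 2 (Smokers): n = 6155; a·d/n = 1399·3055/6155 = 694.3859; b·c/n = 1209·492/6155 = 96.6414
OR_MH = (155.6910 + 694.3859) / (66.6485 + 96.6414) = 850.0768 / 163.2900 = 5.20593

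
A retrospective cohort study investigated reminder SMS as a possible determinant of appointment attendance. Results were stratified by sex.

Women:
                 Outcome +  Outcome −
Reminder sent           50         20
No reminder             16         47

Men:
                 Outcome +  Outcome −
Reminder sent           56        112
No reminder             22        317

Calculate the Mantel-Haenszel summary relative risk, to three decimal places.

RR_MH = Σ(aᵢ·n₀ᵢ/nᵢ) / Σ(cᵢ·n₁ᵢ/nᵢ), with n₁ᵢ = aᵢ+bᵢ (exposed), n₀ᵢ = cᵢ+dᵢ (unexposed), nᵢ = n₁ᵢ+n₀ᵢ.
Stratum 1 (Women): n₁ = 70, n₀ = 63, n = 133; a·n₀/n = 50·63/133 = 23.6842; c·n₁/n = 16·70/133 = 8.4211
Stratum 2 (Men): n₁ = 168, n₀ = 339, n = 507; a·n₀/n = 56·339/507 = 37.4438; c·n₁/n = 22·168/507 = 7.2899
RR_MH = (23.6842 + 37.4438) / (8.4211 + 7.2899) = 61.1280 / 15.7110 = 3.89078

3.891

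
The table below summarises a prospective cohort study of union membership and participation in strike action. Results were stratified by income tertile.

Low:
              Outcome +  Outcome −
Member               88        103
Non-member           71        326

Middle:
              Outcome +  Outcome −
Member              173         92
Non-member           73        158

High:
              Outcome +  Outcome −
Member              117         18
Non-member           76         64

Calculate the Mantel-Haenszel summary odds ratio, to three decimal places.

OR_MH = Σ(aᵢdᵢ/nᵢ) / Σ(bᵢcᵢ/nᵢ), where nᵢ is the stratum total.
Stratum 1 (Low): n = 588; a·d/n = 88·326/588 = 48.7891; b·c/n = 103·71/588 = 12.4371
Stratum 2 (Middle): n = 496; a·d/n = 173·158/496 = 55.1089; b·c/n = 92·73/496 = 13.5403
Stratum 3 (High): n = 275; a·d/n = 117·64/275 = 27.2291; b·c/n = 18·76/275 = 4.9745
OR_MH = (48.7891 + 55.1089 + 27.2291) / (12.4371 + 13.5403 + 4.9745) = 131.1271 / 30.9519 = 4.23647

4.236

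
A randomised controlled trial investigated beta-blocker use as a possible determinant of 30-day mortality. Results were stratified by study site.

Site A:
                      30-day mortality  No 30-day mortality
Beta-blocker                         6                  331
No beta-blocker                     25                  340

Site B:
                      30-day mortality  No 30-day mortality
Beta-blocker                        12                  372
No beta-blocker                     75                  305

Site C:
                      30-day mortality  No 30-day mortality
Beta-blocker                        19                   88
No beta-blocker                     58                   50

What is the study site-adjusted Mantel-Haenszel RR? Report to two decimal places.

RR_MH = Σ(aᵢ·n₀ᵢ/nᵢ) / Σ(cᵢ·n₁ᵢ/nᵢ), with n₁ᵢ = aᵢ+bᵢ (exposed), n₀ᵢ = cᵢ+dᵢ (unexposed), nᵢ = n₁ᵢ+n₀ᵢ.
Stratum 1 (Site A): n₁ = 337, n₀ = 365, n = 702; a·n₀/n = 6·365/702 = 3.1197; c·n₁/n = 25·337/702 = 12.0014
Stratum 2 (Site B): n₁ = 384, n₀ = 380, n = 764; a·n₀/n = 12·380/764 = 5.9686; c·n₁/n = 75·384/764 = 37.6963
Stratum 3 (Site C): n₁ = 107, n₀ = 108, n = 215; a·n₀/n = 19·108/215 = 9.5442; c·n₁/n = 58·107/215 = 28.8651
RR_MH = (3.1197 + 5.9686 + 9.5442) / (12.0014 + 37.6963 + 28.8651) = 18.6324 / 78.5629 = 0.23717

0.24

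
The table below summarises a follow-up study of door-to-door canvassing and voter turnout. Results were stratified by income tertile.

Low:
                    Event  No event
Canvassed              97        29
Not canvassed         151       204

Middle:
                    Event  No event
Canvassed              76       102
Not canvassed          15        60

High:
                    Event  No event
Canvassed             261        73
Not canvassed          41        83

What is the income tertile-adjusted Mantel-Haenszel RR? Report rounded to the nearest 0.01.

RR_MH = Σ(aᵢ·n₀ᵢ/nᵢ) / Σ(cᵢ·n₁ᵢ/nᵢ), with n₁ᵢ = aᵢ+bᵢ (exposed), n₀ᵢ = cᵢ+dᵢ (unexposed), nᵢ = n₁ᵢ+n₀ᵢ.
Stratum 1 (Low): n₁ = 126, n₀ = 355, n = 481; a·n₀/n = 97·355/481 = 71.5904; c·n₁/n = 151·126/481 = 39.5551
Stratum 2 (Middle): n₁ = 178, n₀ = 75, n = 253; a·n₀/n = 76·75/253 = 22.5296; c·n₁/n = 15·178/253 = 10.5534
Stratum 3 (High): n₁ = 334, n₀ = 124, n = 458; a·n₀/n = 261·124/458 = 70.6638; c·n₁/n = 41·334/458 = 29.8996
RR_MH = (71.5904 + 22.5296 + 70.6638) / (39.5551 + 10.5534 + 29.8996) = 164.7838 / 80.0080 = 2.05959

2.06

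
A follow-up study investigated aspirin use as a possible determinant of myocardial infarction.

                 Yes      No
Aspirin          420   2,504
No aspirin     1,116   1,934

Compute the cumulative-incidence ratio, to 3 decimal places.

Cells: a = 420, b = 2504, c = 1116, d = 1934.
Risk in exposed = 420/2924 = 0.14364; risk in unexposed = 1116/3050 = 0.36590.
RR = 0.14364 / 0.36590 = 0.39256
The risk is 61% lower among the exposed than among the unexposed.

0.393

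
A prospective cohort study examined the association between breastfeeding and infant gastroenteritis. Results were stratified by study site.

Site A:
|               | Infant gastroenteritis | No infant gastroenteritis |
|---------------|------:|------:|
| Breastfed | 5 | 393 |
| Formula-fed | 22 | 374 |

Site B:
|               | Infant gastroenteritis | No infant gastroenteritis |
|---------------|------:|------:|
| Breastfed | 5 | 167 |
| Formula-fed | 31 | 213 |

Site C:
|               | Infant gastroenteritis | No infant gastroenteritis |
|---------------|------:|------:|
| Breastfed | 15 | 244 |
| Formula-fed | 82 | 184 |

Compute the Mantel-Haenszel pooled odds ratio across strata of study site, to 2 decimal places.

0.17

OR_MH = Σ(aᵢdᵢ/nᵢ) / Σ(bᵢcᵢ/nᵢ), where nᵢ is the stratum total.
Stratum 1 (Site A): n = 794; a·d/n = 5·374/794 = 2.3552; b·c/n = 393·22/794 = 10.8892
Stratum 2 (Site B): n = 416; a·d/n = 5·213/416 = 2.5601; b·c/n = 167·31/416 = 12.4447
Stratum 3 (Site C): n = 525; a·d/n = 15·184/525 = 5.2571; b·c/n = 244·82/525 = 38.1105
OR_MH = (2.3552 + 2.5601 + 5.2571) / (10.8892 + 12.4447 + 38.1105) = 10.1724 / 61.4444 = 0.16555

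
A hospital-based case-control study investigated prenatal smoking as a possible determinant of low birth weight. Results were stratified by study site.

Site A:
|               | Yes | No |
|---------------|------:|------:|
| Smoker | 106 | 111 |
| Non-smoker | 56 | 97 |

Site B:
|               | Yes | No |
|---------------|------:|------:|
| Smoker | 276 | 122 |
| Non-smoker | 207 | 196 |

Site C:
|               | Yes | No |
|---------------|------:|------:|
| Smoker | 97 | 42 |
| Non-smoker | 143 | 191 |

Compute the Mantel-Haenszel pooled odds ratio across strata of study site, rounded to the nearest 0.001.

OR_MH = Σ(aᵢdᵢ/nᵢ) / Σ(bᵢcᵢ/nᵢ), where nᵢ is the stratum total.
Stratum 1 (Site A): n = 370; a·d/n = 106·97/370 = 27.7892; b·c/n = 111·56/370 = 16.8000
Stratum 2 (Site B): n = 801; a·d/n = 276·196/801 = 67.5356; b·c/n = 122·207/801 = 31.5281
Stratum 3 (Site C): n = 473; a·d/n = 97·191/473 = 39.1691; b·c/n = 42·143/473 = 12.6977
OR_MH = (27.7892 + 67.5356 + 39.1691) / (16.8000 + 31.5281 + 12.6977) = 134.4939 / 61.0258 = 2.20389

2.204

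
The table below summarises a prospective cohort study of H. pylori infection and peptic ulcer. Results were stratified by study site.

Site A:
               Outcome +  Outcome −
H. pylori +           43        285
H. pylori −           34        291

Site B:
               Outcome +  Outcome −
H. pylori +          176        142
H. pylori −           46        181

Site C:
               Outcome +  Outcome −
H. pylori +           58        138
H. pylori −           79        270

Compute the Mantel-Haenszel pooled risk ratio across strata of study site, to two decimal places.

1.82

RR_MH = Σ(aᵢ·n₀ᵢ/nᵢ) / Σ(cᵢ·n₁ᵢ/nᵢ), with n₁ᵢ = aᵢ+bᵢ (exposed), n₀ᵢ = cᵢ+dᵢ (unexposed), nᵢ = n₁ᵢ+n₀ᵢ.
Stratum 1 (Site A): n₁ = 328, n₀ = 325, n = 653; a·n₀/n = 43·325/653 = 21.4012; c·n₁/n = 34·328/653 = 17.0781
Stratum 2 (Site B): n₁ = 318, n₀ = 227, n = 545; a·n₀/n = 176·227/545 = 73.3064; c·n₁/n = 46·318/545 = 26.8404
Stratum 3 (Site C): n₁ = 196, n₀ = 349, n = 545; a·n₀/n = 58·349/545 = 37.1413; c·n₁/n = 79·196/545 = 28.4110
RR_MH = (21.4012 + 73.3064 + 37.1413) / (17.0781 + 26.8404 + 28.4110) = 131.8489 / 72.3295 = 1.82289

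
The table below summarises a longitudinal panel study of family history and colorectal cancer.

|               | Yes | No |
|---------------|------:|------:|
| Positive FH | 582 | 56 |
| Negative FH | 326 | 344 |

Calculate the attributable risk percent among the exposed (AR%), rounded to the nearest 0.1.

46.7

Cells: a = 582, b = 56, c = 326, d = 344.
Risk in exposed = 582/638 = 0.91223; risk in unexposed = 326/670 = 0.48657.
RR = 0.91223/0.48657 = 1.87482
AR% = (RR − 1)/RR × 100 = (1.87482 − 1)/1.87482 × 100 = 46.6615%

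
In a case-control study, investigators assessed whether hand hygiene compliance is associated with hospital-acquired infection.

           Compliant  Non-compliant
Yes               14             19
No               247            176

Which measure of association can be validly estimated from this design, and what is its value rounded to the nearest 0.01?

Reading the table with exposure as columns: a = 14 (Compliant, case), b = 247 (Compliant, non-case), c = 19 (Non-compliant, case), d = 176.
This is a case-control study: participants were sampled on outcome status, so risks in the source population cannot be estimated directly — relative risk is not valid here. The odds ratio is the appropriate measure.
OR = (a·d)/(b·c) = (14 × 176) / (247 × 19) = 2464 / 4693 = 0.52504

0.53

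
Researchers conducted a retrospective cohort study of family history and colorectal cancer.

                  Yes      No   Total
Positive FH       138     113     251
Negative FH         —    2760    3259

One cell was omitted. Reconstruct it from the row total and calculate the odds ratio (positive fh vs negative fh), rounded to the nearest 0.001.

The missing cell is in the unexposed row: 3259 − 2760 = 499.
So a = 138, b = 113, c = 499, d = 2760.
OR = (a·d)/(b·c) = (138 × 2760) / (113 × 499) = 380880 / 56387 = 6.75475

6.755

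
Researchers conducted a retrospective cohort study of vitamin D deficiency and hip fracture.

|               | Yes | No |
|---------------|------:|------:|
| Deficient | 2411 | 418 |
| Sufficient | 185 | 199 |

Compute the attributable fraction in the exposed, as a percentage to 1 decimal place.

43.5

Cells: a = 2411, b = 418, c = 185, d = 199.
Risk in exposed = 2411/2829 = 0.85224; risk in unexposed = 185/384 = 0.48177.
RR = 0.85224/0.48177 = 1.76898
AR% = (RR − 1)/RR × 100 = (1.76898 − 1)/1.76898 × 100 = 43.4704%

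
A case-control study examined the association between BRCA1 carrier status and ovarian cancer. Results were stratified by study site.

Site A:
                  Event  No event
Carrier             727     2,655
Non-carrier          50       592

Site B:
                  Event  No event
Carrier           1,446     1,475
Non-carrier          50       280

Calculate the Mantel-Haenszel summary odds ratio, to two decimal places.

4.16

OR_MH = Σ(aᵢdᵢ/nᵢ) / Σ(bᵢcᵢ/nᵢ), where nᵢ is the stratum total.
Stratum 1 (Site A): n = 4024; a·d/n = 727·592/4024 = 106.9543; b·c/n = 2655·50/4024 = 32.9896
Stratum 2 (Site B): n = 3251; a·d/n = 1446·280/3251 = 124.5401; b·c/n = 1475·50/3251 = 22.6853
OR_MH = (106.9543 + 124.5401) / (32.9896 + 22.6853) = 231.4944 / 55.6749 = 4.15797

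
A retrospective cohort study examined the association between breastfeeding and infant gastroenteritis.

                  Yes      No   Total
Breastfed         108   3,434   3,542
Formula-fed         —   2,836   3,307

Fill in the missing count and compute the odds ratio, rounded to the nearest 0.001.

0.189

The missing cell is in the unexposed row: 3307 − 2836 = 471.
So a = 108, b = 3434, c = 471, d = 2836.
OR = (a·d)/(b·c) = (108 × 2836) / (3434 × 471) = 306288 / 1617414 = 0.18937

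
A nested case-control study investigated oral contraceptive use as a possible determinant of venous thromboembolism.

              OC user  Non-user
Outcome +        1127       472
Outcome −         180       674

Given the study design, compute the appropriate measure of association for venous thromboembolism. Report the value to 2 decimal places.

Reading the table with exposure as columns: a = 1127 (OC user, case), b = 180 (OC user, non-case), c = 472 (Non-user, case), d = 674.
This is a nested case-control study: participants were sampled on outcome status, so risks in the source population cannot be estimated directly — relative risk is not valid here. The odds ratio is the appropriate measure.
OR = (a·d)/(b·c) = (1127 × 674) / (180 × 472) = 759598 / 84960 = 8.94065

8.94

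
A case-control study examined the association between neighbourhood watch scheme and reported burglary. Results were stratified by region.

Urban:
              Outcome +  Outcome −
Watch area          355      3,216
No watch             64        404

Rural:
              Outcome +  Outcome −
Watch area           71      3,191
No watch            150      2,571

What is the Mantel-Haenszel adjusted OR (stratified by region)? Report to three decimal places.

0.504

OR_MH = Σ(aᵢdᵢ/nᵢ) / Σ(bᵢcᵢ/nᵢ), where nᵢ is the stratum total.
Stratum 1 (Urban): n = 4039; a·d/n = 355·404/4039 = 35.5088; b·c/n = 3216·64/4039 = 50.9591
Stratum 2 (Rural): n = 5983; a·d/n = 71·2571/5983 = 30.5099; b·c/n = 3191·150/5983 = 80.0017
OR_MH = (35.5088 + 30.5099) / (50.9591 + 80.0017) = 66.0187 / 130.9608 = 0.50411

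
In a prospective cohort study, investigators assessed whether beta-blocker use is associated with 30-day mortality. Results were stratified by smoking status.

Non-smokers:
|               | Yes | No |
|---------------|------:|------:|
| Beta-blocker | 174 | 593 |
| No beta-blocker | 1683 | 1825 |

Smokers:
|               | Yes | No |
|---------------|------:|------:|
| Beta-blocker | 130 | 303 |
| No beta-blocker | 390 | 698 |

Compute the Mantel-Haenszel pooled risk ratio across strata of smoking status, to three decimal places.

0.571

RR_MH = Σ(aᵢ·n₀ᵢ/nᵢ) / Σ(cᵢ·n₁ᵢ/nᵢ), with n₁ᵢ = aᵢ+bᵢ (exposed), n₀ᵢ = cᵢ+dᵢ (unexposed), nᵢ = n₁ᵢ+n₀ᵢ.
Stratum 1 (Non-smokers): n₁ = 767, n₀ = 3508, n = 4275; a·n₀/n = 174·3508/4275 = 142.7818; c·n₁/n = 1683·767/4275 = 301.9558
Stratum 2 (Smokers): n₁ = 433, n₀ = 1088, n = 1521; a·n₀/n = 130·1088/1521 = 92.9915; c·n₁/n = 390·433/1521 = 111.0256
RR_MH = (142.7818 + 92.9915) / (301.9558 + 111.0256) = 235.7732 / 412.9814 = 0.57091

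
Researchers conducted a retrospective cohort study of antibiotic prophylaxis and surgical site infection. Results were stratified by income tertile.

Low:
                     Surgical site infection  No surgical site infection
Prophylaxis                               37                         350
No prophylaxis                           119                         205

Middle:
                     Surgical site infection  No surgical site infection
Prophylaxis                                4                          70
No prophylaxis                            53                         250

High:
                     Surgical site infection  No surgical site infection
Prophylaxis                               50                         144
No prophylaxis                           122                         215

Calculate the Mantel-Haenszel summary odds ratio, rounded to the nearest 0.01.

0.33

OR_MH = Σ(aᵢdᵢ/nᵢ) / Σ(bᵢcᵢ/nᵢ), where nᵢ is the stratum total.
Stratum 1 (Low): n = 711; a·d/n = 37·205/711 = 10.6681; b·c/n = 350·119/711 = 58.5795
Stratum 2 (Middle): n = 377; a·d/n = 4·250/377 = 2.6525; b·c/n = 70·53/377 = 9.8408
Stratum 3 (High): n = 531; a·d/n = 50·215/531 = 20.2448; b·c/n = 144·122/531 = 33.0847
OR_MH = (10.6681 + 2.6525 + 20.2448) / (58.5795 + 9.8408 + 33.0847) = 33.5654 / 101.5051 = 0.33068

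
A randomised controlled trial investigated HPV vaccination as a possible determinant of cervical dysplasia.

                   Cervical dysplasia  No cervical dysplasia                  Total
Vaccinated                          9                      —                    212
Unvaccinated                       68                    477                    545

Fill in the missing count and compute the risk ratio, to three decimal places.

The missing cell is in the exposed row: 212 − 9 = 203.
So a = 9, b = 203, c = 68, d = 477.
RR = [a/(a+b)] / [c/(c+d)] = (9/212) / (68/545) = 0.04245/0.12477 = 0.34025

0.340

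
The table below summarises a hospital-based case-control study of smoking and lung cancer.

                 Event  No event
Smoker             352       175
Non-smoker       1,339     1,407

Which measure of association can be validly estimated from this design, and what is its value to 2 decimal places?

Cells: a = 352, b = 175, c = 1339, d = 1407.
This is a hospital-based case-control study: participants were sampled on outcome status, so risks in the source population cannot be estimated directly — relative risk is not valid here. The odds ratio is the appropriate measure.
OR = (a·d)/(b·c) = (352 × 1407) / (175 × 1339) = 495264 / 234325 = 2.11358

2.11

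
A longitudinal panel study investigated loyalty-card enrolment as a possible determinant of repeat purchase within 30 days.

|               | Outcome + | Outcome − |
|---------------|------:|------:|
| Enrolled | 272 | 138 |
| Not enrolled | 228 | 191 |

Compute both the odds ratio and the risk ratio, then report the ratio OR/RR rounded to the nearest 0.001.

Cells: a = 272, b = 138, c = 228, d = 191.
OR = (272·191)/(138·228) = 51952/31464 = 1.65116
Risk in exposed = 272/410 = 0.66341; risk in unexposed = 228/419 = 0.54415; RR = 1.21917
OR/RR = 1.65116 / 1.21917 = 1.35433
The outcome is not rare, so the OR lies further from 1 than the RR.

1.354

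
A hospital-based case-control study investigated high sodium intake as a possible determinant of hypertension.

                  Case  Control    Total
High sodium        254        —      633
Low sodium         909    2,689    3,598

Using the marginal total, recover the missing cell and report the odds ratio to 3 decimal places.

The missing cell is in the exposed row: 633 − 254 = 379.
So a = 254, b = 379, c = 909, d = 2689.
OR = (a·d)/(b·c) = (254 × 2689) / (379 × 909) = 683006 / 344511 = 1.98254

1.983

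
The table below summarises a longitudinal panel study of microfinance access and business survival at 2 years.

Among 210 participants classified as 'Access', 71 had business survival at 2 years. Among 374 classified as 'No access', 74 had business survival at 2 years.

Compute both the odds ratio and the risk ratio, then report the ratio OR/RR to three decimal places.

1.212

From the description: a = 71, b = 139, c = 74, d = 300.
OR = (71·300)/(139·74) = 21300/10286 = 2.07078
Risk in exposed = 71/210 = 0.33810; risk in unexposed = 74/374 = 0.19786; RR = 1.70875
OR/RR = 2.07078 / 1.70875 = 1.21186
The outcome is not rare, so the OR lies further from 1 than the RR.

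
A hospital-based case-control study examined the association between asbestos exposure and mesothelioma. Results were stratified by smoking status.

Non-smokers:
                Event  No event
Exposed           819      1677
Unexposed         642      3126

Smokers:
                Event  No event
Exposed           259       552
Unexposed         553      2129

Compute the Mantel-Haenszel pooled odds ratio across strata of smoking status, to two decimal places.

OR_MH = Σ(aᵢdᵢ/nᵢ) / Σ(bᵢcᵢ/nᵢ), where nᵢ is the stratum total.
Stratum 1 (Non-smokers): n = 6264; a·d/n = 819·3126/6264 = 408.7155; b·c/n = 1677·642/6264 = 171.8764
Stratum 2 (Smokers): n = 3493; a·d/n = 259·2129/3493 = 157.8617; b·c/n = 552·553/3493 = 87.3908
OR_MH = (408.7155 + 157.8617) / (171.8764 + 87.3908) = 566.5772 / 259.2672 = 2.18530

2.19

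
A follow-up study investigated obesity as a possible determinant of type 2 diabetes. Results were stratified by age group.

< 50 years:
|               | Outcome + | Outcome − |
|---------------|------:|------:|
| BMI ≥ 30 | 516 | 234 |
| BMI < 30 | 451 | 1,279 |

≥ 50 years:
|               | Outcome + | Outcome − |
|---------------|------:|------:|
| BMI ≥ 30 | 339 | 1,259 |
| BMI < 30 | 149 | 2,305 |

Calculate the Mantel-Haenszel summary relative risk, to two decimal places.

2.90

RR_MH = Σ(aᵢ·n₀ᵢ/nᵢ) / Σ(cᵢ·n₁ᵢ/nᵢ), with n₁ᵢ = aᵢ+bᵢ (exposed), n₀ᵢ = cᵢ+dᵢ (unexposed), nᵢ = n₁ᵢ+n₀ᵢ.
Stratum 1 (< 50 years): n₁ = 750, n₀ = 1730, n = 2480; a·n₀/n = 516·1730/2480 = 359.9516; c·n₁/n = 451·750/2480 = 136.3911
Stratum 2 (≥ 50 years): n₁ = 1598, n₀ = 2454, n = 4052; a·n₀/n = 339·2454/4052 = 205.3075; c·n₁/n = 149·1598/4052 = 58.7616
RR_MH = (359.9516 + 205.3075) / (136.3911 + 58.7616) = 565.2591 / 195.1527 = 2.89650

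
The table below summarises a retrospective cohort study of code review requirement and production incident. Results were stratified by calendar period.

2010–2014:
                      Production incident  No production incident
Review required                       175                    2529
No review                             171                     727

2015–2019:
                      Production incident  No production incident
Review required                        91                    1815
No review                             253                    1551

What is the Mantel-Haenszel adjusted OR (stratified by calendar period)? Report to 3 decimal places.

OR_MH = Σ(aᵢdᵢ/nᵢ) / Σ(bᵢcᵢ/nᵢ), where nᵢ is the stratum total.
Stratum 1 (2010–2014): n = 3602; a·d/n = 175·727/3602 = 35.3207; b·c/n = 2529·171/3602 = 120.0608
Stratum 2 (2015–2019): n = 3710; a·d/n = 91·1551/3710 = 38.0434; b·c/n = 1815·253/3710 = 123.7722
OR_MH = (35.3207 + 38.0434) / (120.0608 + 123.7722) = 73.3641 / 243.8330 = 0.30088

0.301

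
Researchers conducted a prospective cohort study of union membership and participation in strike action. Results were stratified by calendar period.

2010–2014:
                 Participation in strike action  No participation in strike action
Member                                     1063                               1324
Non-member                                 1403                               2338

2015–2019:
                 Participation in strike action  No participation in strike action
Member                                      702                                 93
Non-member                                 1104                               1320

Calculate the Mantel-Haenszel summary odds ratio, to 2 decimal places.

OR_MH = Σ(aᵢdᵢ/nᵢ) / Σ(bᵢcᵢ/nᵢ), where nᵢ is the stratum total.
Stratum 1 (2010–2014): n = 6128; a·d/n = 1063·2338/6128 = 405.5636; b·c/n = 1324·1403/6128 = 303.1286
Stratum 2 (2015–2019): n = 3219; a·d/n = 702·1320/3219 = 287.8658; b·c/n = 93·1104/3219 = 31.8956
OR_MH = (405.5636 + 287.8658) / (303.1286 + 31.8956) = 693.4294 / 335.0242 = 2.06979

2.07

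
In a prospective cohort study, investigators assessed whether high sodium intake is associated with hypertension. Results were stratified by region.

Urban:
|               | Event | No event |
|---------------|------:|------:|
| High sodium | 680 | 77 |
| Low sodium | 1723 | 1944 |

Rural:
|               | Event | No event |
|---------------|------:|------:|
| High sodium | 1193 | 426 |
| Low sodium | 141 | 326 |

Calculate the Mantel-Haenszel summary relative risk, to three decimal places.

2.055

RR_MH = Σ(aᵢ·n₀ᵢ/nᵢ) / Σ(cᵢ·n₁ᵢ/nᵢ), with n₁ᵢ = aᵢ+bᵢ (exposed), n₀ᵢ = cᵢ+dᵢ (unexposed), nᵢ = n₁ᵢ+n₀ᵢ.
Stratum 1 (Urban): n₁ = 757, n₀ = 3667, n = 4424; a·n₀/n = 680·3667/4424 = 563.6438; c·n₁/n = 1723·757/4424 = 294.8262
Stratum 2 (Rural): n₁ = 1619, n₀ = 467, n = 2086; a·n₀/n = 1193·467/2086 = 267.0810; c·n₁/n = 141·1619/2086 = 109.4338
RR_MH = (563.6438 + 267.0810) / (294.8262 + 109.4338) = 830.7248 / 404.2600 = 2.05493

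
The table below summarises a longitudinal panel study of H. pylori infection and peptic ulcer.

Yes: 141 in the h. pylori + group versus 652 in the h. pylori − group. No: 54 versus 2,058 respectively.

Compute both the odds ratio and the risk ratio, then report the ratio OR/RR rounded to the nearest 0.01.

2.74

From the description: a = 141, b = 54, c = 652, d = 2058.
OR = (141·2058)/(54·652) = 290178/35208 = 8.24182
Risk in exposed = 141/195 = 0.72308; risk in unexposed = 652/2710 = 0.24059; RR = 3.00543
OR/RR = 8.24182 / 3.00543 = 2.74231
The outcome is not rare, so the OR lies further from 1 than the RR.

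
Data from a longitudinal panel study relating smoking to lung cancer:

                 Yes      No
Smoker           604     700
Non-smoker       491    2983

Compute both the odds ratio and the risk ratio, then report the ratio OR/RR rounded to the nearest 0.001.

1.600

Cells: a = 604, b = 700, c = 491, d = 2983.
OR = (604·2983)/(700·491) = 1801732/343700 = 5.24216
Risk in exposed = 604/1304 = 0.46319; risk in unexposed = 491/3474 = 0.14134; RR = 3.27724
OR/RR = 5.24216 / 3.27724 = 1.59957
The outcome is not rare, so the OR lies further from 1 than the RR.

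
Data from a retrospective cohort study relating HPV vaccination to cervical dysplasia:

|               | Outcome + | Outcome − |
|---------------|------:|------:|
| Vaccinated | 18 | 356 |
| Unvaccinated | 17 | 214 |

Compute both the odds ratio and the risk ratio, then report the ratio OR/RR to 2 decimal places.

0.97

Cells: a = 18, b = 356, c = 17, d = 214.
OR = (18·214)/(356·17) = 3852/6052 = 0.63648
Risk in exposed = 18/374 = 0.04813; risk in unexposed = 17/231 = 0.07359; RR = 0.65398
OR/RR = 0.63648 / 0.65398 = 0.97325
The outcome is rare in both groups, so OR ≈ RR (ratio near 1).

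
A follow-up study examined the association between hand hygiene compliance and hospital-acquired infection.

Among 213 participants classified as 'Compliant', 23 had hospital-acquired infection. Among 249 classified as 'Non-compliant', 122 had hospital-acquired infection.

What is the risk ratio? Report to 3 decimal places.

From the description: a = 23, b = 190, c = 122, d = 127.
Risk in exposed = 23/213 = 0.10798; risk in unexposed = 122/249 = 0.48996.
RR = 0.10798 / 0.48996 = 0.22039
The risk is 78% lower among the exposed than among the unexposed.

0.220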